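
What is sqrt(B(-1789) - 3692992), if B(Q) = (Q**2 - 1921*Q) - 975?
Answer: sqrt(2943223) ≈ 1715.6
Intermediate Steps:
B(Q) = -975 + Q**2 - 1921*Q
sqrt(B(-1789) - 3692992) = sqrt((-975 + (-1789)**2 - 1921*(-1789)) - 3692992) = sqrt((-975 + 3200521 + 3436669) - 3692992) = sqrt(6636215 - 3692992) = sqrt(2943223)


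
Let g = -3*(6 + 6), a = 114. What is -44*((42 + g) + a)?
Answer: -5280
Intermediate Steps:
g = -36 (g = -3*12 = -36)
-44*((42 + g) + a) = -44*((42 - 36) + 114) = -44*(6 + 114) = -44*120 = -5280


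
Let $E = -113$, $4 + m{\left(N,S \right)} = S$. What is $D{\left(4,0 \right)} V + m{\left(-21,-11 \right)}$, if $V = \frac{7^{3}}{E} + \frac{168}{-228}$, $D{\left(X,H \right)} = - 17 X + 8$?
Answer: $\frac{453735}{2147} \approx 211.33$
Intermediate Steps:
$m{\left(N,S \right)} = -4 + S$
$D{\left(X,H \right)} = 8 - 17 X$
$V = - \frac{8099}{2147}$ ($V = \frac{7^{3}}{-113} + \frac{168}{-228} = 343 \left(- \frac{1}{113}\right) + 168 \left(- \frac{1}{228}\right) = - \frac{343}{113} - \frac{14}{19} = - \frac{8099}{2147} \approx -3.7722$)
$D{\left(4,0 \right)} V + m{\left(-21,-11 \right)} = \left(8 - 68\right) \left(- \frac{8099}{2147}\right) - 15 = \left(-60\right) \left(- \frac{8099}{2147}\right) - 15 = \frac{485940}{2147} - 15 = \frac{453735}{2147}$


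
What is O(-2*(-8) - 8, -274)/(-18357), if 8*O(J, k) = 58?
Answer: -1/2532 ≈ -0.00039494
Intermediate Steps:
O(J, k) = 29/4 (O(J, k) = (⅛)*58 = 29/4)
O(-2*(-8) - 8, -274)/(-18357) = (29/4)/(-18357) = (29/4)*(-1/18357) = -1/2532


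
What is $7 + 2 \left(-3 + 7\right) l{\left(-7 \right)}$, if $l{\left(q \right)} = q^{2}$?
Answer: $399$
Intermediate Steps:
$7 + 2 \left(-3 + 7\right) l{\left(-7 \right)} = 7 + 2 \left(-3 + 7\right) \left(-7\right)^{2} = 7 + 2 \cdot 4 \cdot 49 = 7 + 8 \cdot 49 = 7 + 392 = 399$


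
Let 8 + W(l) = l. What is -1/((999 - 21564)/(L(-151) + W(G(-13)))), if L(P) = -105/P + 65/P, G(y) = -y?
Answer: 53/207021 ≈ 0.00025601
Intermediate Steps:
W(l) = -8 + l
L(P) = -40/P
-1/((999 - 21564)/(L(-151) + W(G(-13)))) = -1/((999 - 21564)/(-40/(-151) + (-8 - 1*(-13)))) = -1/((-20565/(-40*(-1/151) + (-8 + 13)))) = -1/((-20565/(40/151 + 5))) = -1/((-20565/795/151)) = -1/((-20565*151/795)) = -1/(-207021/53) = -1*(-53/207021) = 53/207021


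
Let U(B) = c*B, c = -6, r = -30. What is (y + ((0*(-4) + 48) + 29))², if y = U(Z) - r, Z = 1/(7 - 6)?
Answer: 10201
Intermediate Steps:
Z = 1 (Z = 1/1 = 1)
U(B) = -6*B
y = 24 (y = -6*1 - 1*(-30) = -6 + 30 = 24)
(y + ((0*(-4) + 48) + 29))² = (24 + ((0*(-4) + 48) + 29))² = (24 + ((0 + 48) + 29))² = (24 + (48 + 29))² = (24 + 77)² = 101² = 10201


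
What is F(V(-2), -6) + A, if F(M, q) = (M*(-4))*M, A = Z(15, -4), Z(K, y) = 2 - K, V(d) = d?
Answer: -29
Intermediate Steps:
A = -13 (A = 2 - 1*15 = 2 - 15 = -13)
F(M, q) = -4*M² (F(M, q) = (-4*M)*M = -4*M²)
F(V(-2), -6) + A = -4*(-2)² - 13 = -4*4 - 13 = -16 - 13 = -29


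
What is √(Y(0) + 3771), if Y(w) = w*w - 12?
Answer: √3759 ≈ 61.311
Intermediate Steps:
Y(w) = -12 + w² (Y(w) = w² - 12 = -12 + w²)
√(Y(0) + 3771) = √((-12 + 0²) + 3771) = √((-12 + 0) + 3771) = √(-12 + 3771) = √3759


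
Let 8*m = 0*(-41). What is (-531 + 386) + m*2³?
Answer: -145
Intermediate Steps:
m = 0 (m = (0*(-41))/8 = (⅛)*0 = 0)
(-531 + 386) + m*2³ = (-531 + 386) + 0*2³ = -145 + 0*8 = -145 + 0 = -145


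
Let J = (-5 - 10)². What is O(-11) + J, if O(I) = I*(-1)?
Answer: 236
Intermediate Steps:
O(I) = -I
J = 225 (J = (-15)² = 225)
O(-11) + J = -1*(-11) + 225 = 11 + 225 = 236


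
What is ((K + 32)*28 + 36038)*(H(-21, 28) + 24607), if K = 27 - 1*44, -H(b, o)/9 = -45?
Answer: 911887496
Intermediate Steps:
H(b, o) = 405 (H(b, o) = -9*(-45) = 405)
K = -17 (K = 27 - 44 = -17)
((K + 32)*28 + 36038)*(H(-21, 28) + 24607) = ((-17 + 32)*28 + 36038)*(405 + 24607) = (15*28 + 36038)*25012 = (420 + 36038)*25012 = 36458*25012 = 911887496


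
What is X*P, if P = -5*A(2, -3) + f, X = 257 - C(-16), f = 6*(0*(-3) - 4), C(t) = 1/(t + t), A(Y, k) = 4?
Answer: -90475/8 ≈ -11309.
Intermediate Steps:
C(t) = 1/(2*t)
f = -24 (f = 6*(0 - 4) = 6*(-4) = -24)
X = 8225/32 (X = 257 - 1/(2*(-16)) = 257 - (-1)/(2*16) = 257 - 1*(-1/32) = 257 + 1/32 = 8225/32 ≈ 257.03)
P = -44 (P = -5*4 - 24 = -20 - 24 = -44)
X*P = (8225/32)*(-44) = -90475/8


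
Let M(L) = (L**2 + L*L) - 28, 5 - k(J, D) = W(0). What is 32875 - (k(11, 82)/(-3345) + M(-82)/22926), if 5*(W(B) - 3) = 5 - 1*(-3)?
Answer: 2100879746267/63906225 ≈ 32874.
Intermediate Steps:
W(B) = 23/5 (W(B) = 3 + (5 - 1*(-3))/5 = 3 + (5 + 3)/5 = 3 + (1/5)*8 = 3 + 8/5 = 23/5)
k(J, D) = 2/5 (k(J, D) = 5 - 1*23/5 = 5 - 23/5 = 2/5)
M(L) = -28 + 2*L**2 (M(L) = (L**2 + L**2) - 28 = 2*L**2 - 28 = -28 + 2*L**2)
32875 - (k(11, 82)/(-3345) + M(-82)/22926) = 32875 - ((2/5)/(-3345) + (-28 + 2*(-82)**2)/22926) = 32875 - ((2/5)*(-1/3345) + (-28 + 2*6724)*(1/22926)) = 32875 - (-2/16725 + (-28 + 13448)*(1/22926)) = 32875 - (-2/16725 + 13420*(1/22926)) = 32875 - (-2/16725 + 6710/11463) = 32875 - 1*37400608/63906225 = 32875 - 37400608/63906225 = 2100879746267/63906225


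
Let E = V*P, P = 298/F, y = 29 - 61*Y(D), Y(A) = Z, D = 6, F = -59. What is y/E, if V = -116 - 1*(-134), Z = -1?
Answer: -295/298 ≈ -0.98993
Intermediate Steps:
Y(A) = -1
V = 18 (V = -116 + 134 = 18)
y = 90 (y = 29 - 61*(-1) = 29 + 61 = 90)
P = -298/59 (P = 298/(-59) = 298*(-1/59) = -298/59 ≈ -5.0508)
E = -5364/59 (E = 18*(-298/59) = -5364/59 ≈ -90.915)
y/E = 90/(-5364/59) = 90*(-59/5364) = -295/298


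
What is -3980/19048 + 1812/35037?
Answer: -8744357/55615398 ≈ -0.15723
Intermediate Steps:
-3980/19048 + 1812/35037 = -3980*1/19048 + 1812*(1/35037) = -995/4762 + 604/11679 = -8744357/55615398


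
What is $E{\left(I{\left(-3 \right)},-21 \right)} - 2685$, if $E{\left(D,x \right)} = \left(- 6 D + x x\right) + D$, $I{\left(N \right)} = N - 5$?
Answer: $-2204$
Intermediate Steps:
$I{\left(N \right)} = -5 + N$ ($I{\left(N \right)} = N - 5 = -5 + N$)
$E{\left(D,x \right)} = x^{2} - 5 D$ ($E{\left(D,x \right)} = \left(- 6 D + x^{2}\right) + D = \left(x^{2} - 6 D\right) + D = x^{2} - 5 D$)
$E{\left(I{\left(-3 \right)},-21 \right)} - 2685 = \left(\left(-21\right)^{2} - 5 \left(-5 - 3\right)\right) - 2685 = \left(441 - -40\right) - 2685 = \left(441 + 40\right) - 2685 = 481 - 2685 = -2204$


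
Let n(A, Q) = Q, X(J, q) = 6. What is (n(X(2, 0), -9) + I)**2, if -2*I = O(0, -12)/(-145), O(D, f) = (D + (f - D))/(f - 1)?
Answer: 287607681/3553225 ≈ 80.943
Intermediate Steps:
O(D, f) = f/(-1 + f)
I = 6/1885 (I = -(-12/(-1 - 12))/(2*(-145)) = -(-12/(-13))*(-1)/(2*145) = -(-12*(-1/13))*(-1)/(2*145) = -6*(-1)/(13*145) = -1/2*(-12/1885) = 6/1885 ≈ 0.0031830)
(n(X(2, 0), -9) + I)**2 = (-9 + 6/1885)**2 = (-16959/1885)**2 = 287607681/3553225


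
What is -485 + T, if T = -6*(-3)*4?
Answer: -413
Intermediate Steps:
T = 72 (T = 18*4 = 72)
-485 + T = -485 + 72 = -413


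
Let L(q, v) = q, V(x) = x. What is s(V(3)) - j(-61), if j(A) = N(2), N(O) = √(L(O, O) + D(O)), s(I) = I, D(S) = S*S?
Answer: 3 - √6 ≈ 0.55051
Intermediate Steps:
D(S) = S²
N(O) = √(O + O²)
j(A) = √6 (j(A) = √(2*(1 + 2)) = √(2*3) = √6)
s(V(3)) - j(-61) = 3 - √6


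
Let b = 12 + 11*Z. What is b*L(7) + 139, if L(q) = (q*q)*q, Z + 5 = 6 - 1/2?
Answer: 12283/2 ≈ 6141.5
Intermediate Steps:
Z = ½ (Z = -5 + (6 - 1/2) = -5 + (6 - 1*½) = -5 + (6 - ½) = -5 + 11/2 = ½ ≈ 0.50000)
L(q) = q³ (L(q) = q²*q = q³)
b = 35/2 (b = 12 + 11*(½) = 12 + 11/2 = 35/2 ≈ 17.500)
b*L(7) + 139 = (35/2)*7³ + 139 = (35/2)*343 + 139 = 12005/2 + 139 = 12283/2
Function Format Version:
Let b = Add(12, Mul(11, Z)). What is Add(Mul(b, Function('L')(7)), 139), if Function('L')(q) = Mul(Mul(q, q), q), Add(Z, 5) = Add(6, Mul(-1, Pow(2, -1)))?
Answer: Rational(12283, 2) ≈ 6141.5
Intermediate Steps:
Z = Rational(1, 2) (Z = Add(-5, Add(6, Mul(-1, Pow(2, -1)))) = Add(-5, Add(6, Mul(-1, Rational(1, 2)))) = Add(-5, Add(6, Rational(-1, 2))) = Add(-5, Rational(11, 2)) = Rational(1, 2) ≈ 0.50000)
Function('L')(q) = Pow(q, 3) (Function('L')(q) = Mul(Pow(q, 2), q) = Pow(q, 3))
b = Rational(35, 2) (b = Add(12, Mul(11, Rational(1, 2))) = Add(12, Rational(11, 2)) = Rational(35, 2) ≈ 17.500)
Add(Mul(b, Function('L')(7)), 139) = Add(Mul(Rational(35, 2), Pow(7, 3)), 139) = Add(Mul(Rational(35, 2), 343), 139) = Add(Rational(12005, 2), 139) = Rational(12283, 2)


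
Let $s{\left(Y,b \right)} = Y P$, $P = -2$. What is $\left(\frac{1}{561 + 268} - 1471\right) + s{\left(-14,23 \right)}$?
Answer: $- \frac{1196246}{829} \approx -1443.0$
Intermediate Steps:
$s{\left(Y,b \right)} = - 2 Y$ ($s{\left(Y,b \right)} = Y \left(-2\right) = - 2 Y$)
$\left(\frac{1}{561 + 268} - 1471\right) + s{\left(-14,23 \right)} = \left(\frac{1}{561 + 268} - 1471\right) - -28 = \left(\frac{1}{829} - 1471\right) + 28 = - \frac{1219458}{829} + 28 = - \frac{1196246}{829}$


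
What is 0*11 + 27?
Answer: 27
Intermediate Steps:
0*11 + 27 = 0 + 27 = 27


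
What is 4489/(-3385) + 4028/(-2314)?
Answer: -12011163/3916445 ≈ -3.0669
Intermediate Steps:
4489/(-3385) + 4028/(-2314) = 4489*(-1/3385) + 4028*(-1/2314) = -4489/3385 - 2014/1157 = -12011163/3916445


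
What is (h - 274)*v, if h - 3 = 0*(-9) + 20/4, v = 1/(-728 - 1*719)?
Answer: 266/1447 ≈ 0.18383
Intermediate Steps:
v = -1/1447 (v = 1/(-728 - 719) = 1/(-1447) = -1/1447 ≈ -0.00069109)
h = 8 (h = 3 + (0*(-9) + 20/4) = 3 + (0 + 20*(1/4)) = 3 + (0 + 5) = 3 + 5 = 8)
(h - 274)*v = (8 - 274)*(-1/1447) = -266*(-1/1447) = 266/1447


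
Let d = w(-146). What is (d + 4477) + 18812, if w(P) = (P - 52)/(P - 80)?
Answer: 2631756/113 ≈ 23290.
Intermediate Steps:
w(P) = (-52 + P)/(-80 + P)
d = 99/113 (d = (-52 - 146)/(-80 - 146) = -198/(-226) = -1/226*(-198) = 99/113 ≈ 0.87611)
(d + 4477) + 18812 = (99/113 + 4477) + 18812 = 506000/113 + 18812 = 2631756/113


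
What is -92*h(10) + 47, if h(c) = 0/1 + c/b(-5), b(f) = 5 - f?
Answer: -45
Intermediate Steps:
h(c) = c/10 (h(c) = 0/1 + c/(5 - 1*(-5)) = 0*1 + c/(5 + 5) = 0 + c/10 = c/10)
-92*h(10) + 47 = -46*10/5 + 47 = -92*1 + 47 = -92 + 47 = -45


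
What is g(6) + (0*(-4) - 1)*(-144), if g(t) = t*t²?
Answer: 360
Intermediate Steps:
g(t) = t³
g(6) + (0*(-4) - 1)*(-144) = 6³ + (0*(-4) - 1)*(-144) = 216 + (0 - 1)*(-144) = 216 - 1*(-144) = 216 + 144 = 360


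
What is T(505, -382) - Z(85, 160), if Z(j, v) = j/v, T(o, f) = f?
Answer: -12241/32 ≈ -382.53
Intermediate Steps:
T(505, -382) - Z(85, 160) = -382 - 85/160 = -382 - 1*17/32 = -382 - 17/32 = -12241/32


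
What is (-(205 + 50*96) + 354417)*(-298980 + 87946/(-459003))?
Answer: -47950788820827032/459003 ≈ -1.0447e+11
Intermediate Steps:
(-(205 + 50*96) + 354417)*(-298980 + 87946/(-459003)) = (-(205 + 4800) + 354417)*(-298980 + 87946*(-1/459003)) = (-1*5005 + 354417)*(-298980 - 87946/459003) = (-5005 + 354417)*(-137232804886/459003) = 349412*(-137232804886/459003) = -47950788820827032/459003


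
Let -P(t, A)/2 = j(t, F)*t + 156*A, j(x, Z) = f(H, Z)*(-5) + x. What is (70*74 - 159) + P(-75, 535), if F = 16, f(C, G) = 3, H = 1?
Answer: -175399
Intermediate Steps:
j(x, Z) = -15 + x (j(x, Z) = 3*(-5) + x = -15 + x)
P(t, A) = -312*A - 2*t*(-15 + t) (P(t, A) = -2*((-15 + t)*t + 156*A) = -2*(t*(-15 + t) + 156*A) = -2*(156*A + t*(-15 + t)) = -312*A - 2*t*(-15 + t))
(70*74 - 159) + P(-75, 535) = (70*74 - 159) + (-312*535 - 2*(-75)*(-15 - 75)) = (5180 - 159) + (-166920 - 2*(-75)*(-90)) = 5021 + (-166920 - 13500) = 5021 - 180420 = -175399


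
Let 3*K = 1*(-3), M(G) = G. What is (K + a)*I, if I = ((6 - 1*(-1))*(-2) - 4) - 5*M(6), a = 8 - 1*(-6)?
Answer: -624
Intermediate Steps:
a = 14 (a = 8 + 6 = 14)
K = -1 (K = (1*(-3))/3 = (⅓)*(-3) = -1)
I = -48 (I = ((6 - 1*(-1))*(-2) - 4) - 5*6 = ((6 + 1)*(-2) - 4) - 30 = (7*(-2) - 4) - 30 = (-14 - 4) - 30 = -18 - 30 = -48)
(K + a)*I = (-1 + 14)*(-48) = 13*(-48) = -624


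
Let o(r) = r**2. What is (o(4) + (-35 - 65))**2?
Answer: 7056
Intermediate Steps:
(o(4) + (-35 - 65))**2 = (4**2 + (-35 - 65))**2 = (16 - 100)**2 = (-84)**2 = 7056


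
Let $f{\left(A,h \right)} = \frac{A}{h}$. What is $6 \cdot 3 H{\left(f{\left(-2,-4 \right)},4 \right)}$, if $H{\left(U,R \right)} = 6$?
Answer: $108$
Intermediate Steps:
$6 \cdot 3 H{\left(f{\left(-2,-4 \right)},4 \right)} = 6 \cdot 3 \cdot 6 = 18 \cdot 6 = 108$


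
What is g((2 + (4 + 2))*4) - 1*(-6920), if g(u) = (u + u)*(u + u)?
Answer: 11016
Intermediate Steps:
g(u) = 4*u² (g(u) = (2*u)*(2*u) = 4*u²)
g((2 + (4 + 2))*4) - 1*(-6920) = 4*((2 + (4 + 2))*4)² - 1*(-6920) = 4*((2 + 6)*4)² + 6920 = 4*(8*4)² + 6920 = 4*32² + 6920 = 4*1024 + 6920 = 4096 + 6920 = 11016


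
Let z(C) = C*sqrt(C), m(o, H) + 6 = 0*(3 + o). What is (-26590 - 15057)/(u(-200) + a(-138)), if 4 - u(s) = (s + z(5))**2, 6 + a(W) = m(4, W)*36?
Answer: 1680164921/1607557649 + 83294000*sqrt(5)/1607557649 ≈ 1.1610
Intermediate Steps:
m(o, H) = -6 (m(o, H) = -6 + 0*(3 + o) = -6 + 0 = -6)
z(C) = C**(3/2)
a(W) = -222 (a(W) = -6 - 6*36 = -6 - 216 = -222)
u(s) = 4 - (s + 5*sqrt(5))**2 (u(s) = 4 - (s + 5**(3/2))**2 = 4 - (s + 5*sqrt(5))**2)
(-26590 - 15057)/(u(-200) + a(-138)) = (-26590 - 15057)/((4 - (-200 + 5*sqrt(5))**2) - 222) = -41647/(-218 - (-200 + 5*sqrt(5))**2)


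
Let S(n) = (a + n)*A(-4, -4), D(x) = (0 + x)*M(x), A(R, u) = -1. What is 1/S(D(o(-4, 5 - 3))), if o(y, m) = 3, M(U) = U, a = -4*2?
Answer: -1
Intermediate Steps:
a = -8
D(x) = x**2 (D(x) = (0 + x)*x = x*x = x**2)
S(n) = 8 - n (S(n) = (-8 + n)*(-1) = 8 - n)
1/S(D(o(-4, 5 - 3))) = 1/(8 - 1*3**2) = 1/(8 - 1*9) = 1/(8 - 9) = 1/(-1) = -1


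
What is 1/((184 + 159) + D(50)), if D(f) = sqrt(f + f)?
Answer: 1/353 ≈ 0.0028329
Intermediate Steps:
D(f) = sqrt(2)*sqrt(f) (D(f) = sqrt(2*f) = sqrt(2)*sqrt(f))
1/((184 + 159) + D(50)) = 1/((184 + 159) + sqrt(2)*sqrt(50)) = 1/(343 + sqrt(2)*(5*sqrt(2))) = 1/(343 + 10) = 1/353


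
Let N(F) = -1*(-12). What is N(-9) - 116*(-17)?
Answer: 1984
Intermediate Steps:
N(F) = 12
N(-9) - 116*(-17) = 12 - 116*(-17) = 12 + 1972 = 1984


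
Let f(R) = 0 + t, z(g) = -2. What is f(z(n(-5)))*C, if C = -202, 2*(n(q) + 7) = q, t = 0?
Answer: 0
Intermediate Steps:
n(q) = -7 + q/2
f(R) = 0 (f(R) = 0 + 0 = 0)
f(z(n(-5)))*C = 0*(-202) = 0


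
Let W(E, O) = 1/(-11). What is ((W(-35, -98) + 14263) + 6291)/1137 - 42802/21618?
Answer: 725392310/45062721 ≈ 16.097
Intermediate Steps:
W(E, O) = -1/11
((W(-35, -98) + 14263) + 6291)/1137 - 42802/21618 = ((-1/11 + 14263) + 6291)/1137 - 42802/21618 = (156892/11 + 6291)*(1/1137) - 42802*1/21618 = (226093/11)*(1/1137) - 21401/10809 = 226093/12507 - 21401/10809 = 725392310/45062721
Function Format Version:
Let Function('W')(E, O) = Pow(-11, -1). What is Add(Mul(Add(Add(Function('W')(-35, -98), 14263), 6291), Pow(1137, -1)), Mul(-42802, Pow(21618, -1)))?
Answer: Rational(725392310, 45062721) ≈ 16.097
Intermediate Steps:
Function('W')(E, O) = Rational(-1, 11)
Add(Mul(Add(Add(Function('W')(-35, -98), 14263), 6291), Pow(1137, -1)), Mul(-42802, Pow(21618, -1))) = Add(Mul(Add(Add(Rational(-1, 11), 14263), 6291), Pow(1137, -1)), Mul(-42802, Pow(21618, -1))) = Add(Mul(Add(Rational(156892, 11), 6291), Rational(1, 1137)), Mul(-42802, Rational(1, 21618))) = Add(Mul(Rational(226093, 11), Rational(1, 1137)), Rational(-21401, 10809)) = Add(Rational(226093, 12507), Rational(-21401, 10809)) = Rational(725392310, 45062721)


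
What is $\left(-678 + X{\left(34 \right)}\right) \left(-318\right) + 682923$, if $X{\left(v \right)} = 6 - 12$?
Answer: $900435$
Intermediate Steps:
$X{\left(v \right)} = -6$ ($X{\left(v \right)} = 6 - 12 = -6$)
$\left(-678 + X{\left(34 \right)}\right) \left(-318\right) + 682923 = \left(-678 - 6\right) \left(-318\right) + 682923 = \left(-684\right) \left(-318\right) + 682923 = 217512 + 682923 = 900435$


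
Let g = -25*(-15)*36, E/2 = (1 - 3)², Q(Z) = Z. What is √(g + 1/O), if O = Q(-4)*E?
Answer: √863998/8 ≈ 116.19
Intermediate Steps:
E = 8 (E = 2*(1 - 3)² = 2*(-2)² = 2*4 = 8)
g = 13500 (g = 375*36 = 13500)
O = -32 (O = -4*8 = -32)
√(g + 1/O) = √(13500 + 1/(-32)) = √(13500 - 1/32) = √(431999/32) = √863998/8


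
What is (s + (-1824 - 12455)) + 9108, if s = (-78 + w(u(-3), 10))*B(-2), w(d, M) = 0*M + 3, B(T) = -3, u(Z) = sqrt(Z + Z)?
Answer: -4946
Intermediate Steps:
u(Z) = sqrt(2)*sqrt(Z) (u(Z) = sqrt(2*Z) = sqrt(2)*sqrt(Z))
w(d, M) = 3 (w(d, M) = 0 + 3 = 3)
s = 225 (s = (-78 + 3)*(-3) = -75*(-3) = 225)
(s + (-1824 - 12455)) + 9108 = (225 + (-1824 - 12455)) + 9108 = (225 - 14279) + 9108 = -14054 + 9108 = -4946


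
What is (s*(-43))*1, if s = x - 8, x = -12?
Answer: 860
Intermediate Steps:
s = -20 (s = -12 - 8 = -20)
(s*(-43))*1 = -20*(-43)*1 = 860*1 = 860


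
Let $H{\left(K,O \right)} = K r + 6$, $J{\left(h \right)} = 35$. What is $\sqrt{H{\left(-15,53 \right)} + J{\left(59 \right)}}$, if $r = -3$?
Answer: $\sqrt{86} \approx 9.2736$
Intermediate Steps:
$H{\left(K,O \right)} = 6 - 3 K$ ($H{\left(K,O \right)} = K \left(-3\right) + 6 = - 3 K + 6 = 6 - 3 K$)
$\sqrt{H{\left(-15,53 \right)} + J{\left(59 \right)}} = \sqrt{\left(6 - -45\right) + 35} = \sqrt{\left(6 + 45\right) + 35} = \sqrt{51 + 35} = \sqrt{86}$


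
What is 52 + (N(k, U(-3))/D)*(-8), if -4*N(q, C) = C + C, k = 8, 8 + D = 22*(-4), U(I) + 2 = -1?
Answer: 417/8 ≈ 52.125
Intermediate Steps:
U(I) = -3 (U(I) = -2 - 1 = -3)
D = -96 (D = -8 + 22*(-4) = -8 - 88 = -96)
N(q, C) = -C/2 (N(q, C) = -(C + C)/4 = -C/2)
52 + (N(k, U(-3))/D)*(-8) = 52 + (-1/2*(-3)/(-96))*(-8) = 52 + ((3/2)*(-1/96))*(-8) = 52 - 1/64*(-8) = 52 + 1/8 = 417/8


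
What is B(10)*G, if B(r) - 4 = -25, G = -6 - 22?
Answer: 588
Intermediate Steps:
G = -28
B(r) = -21 (B(r) = 4 - 25 = -21)
B(10)*G = -21*(-28) = 588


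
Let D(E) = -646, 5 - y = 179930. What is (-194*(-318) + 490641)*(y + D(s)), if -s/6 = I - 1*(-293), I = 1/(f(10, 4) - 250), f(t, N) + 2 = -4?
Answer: -99735322143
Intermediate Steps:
y = -179925 (y = 5 - 1*179930 = 5 - 179930 = -179925)
f(t, N) = -6 (f(t, N) = -2 - 4 = -6)
I = -1/256 (I = 1/(-6 - 250) = 1/(-256) = -1/256 ≈ -0.0039063)
s = -225021/128 (s = -6*(-1/256 - 1*(-293)) = -6*(-1/256 + 293) = -6*75007/256 = -225021/128 ≈ -1758.0)
(-194*(-318) + 490641)*(y + D(s)) = (-194*(-318) + 490641)*(-179925 - 646) = (61692 + 490641)*(-180571) = 552333*(-180571) = -99735322143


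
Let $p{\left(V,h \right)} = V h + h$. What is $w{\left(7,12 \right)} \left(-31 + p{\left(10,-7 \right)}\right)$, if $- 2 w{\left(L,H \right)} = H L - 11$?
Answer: $3942$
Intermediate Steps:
$w{\left(L,H \right)} = \frac{11}{2} - \frac{H L}{2}$ ($w{\left(L,H \right)} = - \frac{H L - 11}{2} = - \frac{-11 + H L}{2} = \frac{11}{2} - \frac{H L}{2}$)
$p{\left(V,h \right)} = h + V h$
$w{\left(7,12 \right)} \left(-31 + p{\left(10,-7 \right)}\right) = \left(\frac{11}{2} - 6 \cdot 7\right) \left(-31 - 7 \left(1 + 10\right)\right) = \left(\frac{11}{2} - 42\right) \left(-31 - 77\right) = - \frac{73 \left(-31 - 77\right)}{2} = \left(- \frac{73}{2}\right) \left(-108\right) = 3942$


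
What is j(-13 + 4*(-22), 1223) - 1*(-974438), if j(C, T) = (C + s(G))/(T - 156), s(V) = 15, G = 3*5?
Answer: 1039725260/1067 ≈ 9.7444e+5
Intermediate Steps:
G = 15
j(C, T) = (15 + C)/(-156 + T) (j(C, T) = (C + 15)/(T - 156) = (15 + C)/(-156 + T))
j(-13 + 4*(-22), 1223) - 1*(-974438) = (15 + (-13 + 4*(-22)))/(-156 + 1223) - 1*(-974438) = (15 + (-13 - 88))/1067 + 974438 = (15 - 101)/1067 + 974438 = (1/1067)*(-86) + 974438 = -86/1067 + 974438 = 1039725260/1067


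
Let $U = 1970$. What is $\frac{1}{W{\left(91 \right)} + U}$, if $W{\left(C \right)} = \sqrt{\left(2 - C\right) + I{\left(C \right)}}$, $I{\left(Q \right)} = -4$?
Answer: $\frac{1970}{3880993} - \frac{i \sqrt{93}}{3880993} \approx 0.0005076 - 2.4848 \cdot 10^{-6} i$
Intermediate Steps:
$W{\left(C \right)} = \sqrt{-2 - C}$ ($W{\left(C \right)} = \sqrt{\left(2 - C\right) - 4} = \sqrt{-2 - C}$)
$\frac{1}{W{\left(91 \right)} + U} = \frac{1}{\sqrt{-2 - 91} + 1970} = \frac{1}{\sqrt{-93} + 1970} = \frac{1}{i \sqrt{93} + 1970} = \frac{1}{1970 + i \sqrt{93}}$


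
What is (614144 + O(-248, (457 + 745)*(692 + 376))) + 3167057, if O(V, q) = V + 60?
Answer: 3781013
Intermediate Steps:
O(V, q) = 60 + V
(614144 + O(-248, (457 + 745)*(692 + 376))) + 3167057 = (614144 + (60 - 248)) + 3167057 = (614144 - 188) + 3167057 = 613956 + 3167057 = 3781013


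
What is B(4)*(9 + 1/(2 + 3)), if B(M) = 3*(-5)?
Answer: -138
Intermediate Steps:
B(M) = -15
B(4)*(9 + 1/(2 + 3)) = -15*(9 + 1/(2 + 3)) = -15*(9 + 1/5) = -15*(9 + ⅕) = -15*46/5 = -138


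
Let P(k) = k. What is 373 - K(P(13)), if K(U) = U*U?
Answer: 204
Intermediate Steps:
K(U) = U²
373 - K(P(13)) = 373 - 1*13² = 373 - 1*169 = 373 - 169 = 204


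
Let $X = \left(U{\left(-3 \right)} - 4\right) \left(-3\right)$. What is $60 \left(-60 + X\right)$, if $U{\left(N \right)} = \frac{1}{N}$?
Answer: $-2820$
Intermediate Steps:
$X = 13$ ($X = \left(\frac{1}{-3} - 4\right) \left(-3\right) = \left(- \frac{1}{3} - 4\right) \left(-3\right) = \left(- \frac{13}{3}\right) \left(-3\right) = 13$)
$60 \left(-60 + X\right) = 60 \left(-60 + 13\right) = 60 \left(-47\right) = -2820$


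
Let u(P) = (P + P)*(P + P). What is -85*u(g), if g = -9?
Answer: -27540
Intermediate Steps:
u(P) = 4*P**2 (u(P) = (2*P)*(2*P) = 4*P**2)
-85*u(g) = -340*(-9)**2 = -340*81 = -85*324 = -27540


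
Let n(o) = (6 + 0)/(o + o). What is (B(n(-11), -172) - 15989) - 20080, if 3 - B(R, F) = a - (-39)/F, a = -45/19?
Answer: -117855207/3268 ≈ -36063.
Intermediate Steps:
a = -45/19 (a = -45*1/19 = -45/19 ≈ -2.3684)
n(o) = 3/o (n(o) = 6/((2*o)) = 6*(1/(2*o)) = 3/o)
B(R, F) = 102/19 - 39/F (B(R, F) = 3 - (-45/19 - (-39)/F) = 3 - (-45/19 + 39/F) = 3 + (45/19 - 39/F) = 102/19 - 39/F)
(B(n(-11), -172) - 15989) - 20080 = ((102/19 - 39/(-172)) - 15989) - 20080 = ((102/19 - 39*(-1/172)) - 15989) - 20080 = ((102/19 + 39/172) - 15989) - 20080 = (18285/3268 - 15989) - 20080 = -52233767/3268 - 20080 = -117855207/3268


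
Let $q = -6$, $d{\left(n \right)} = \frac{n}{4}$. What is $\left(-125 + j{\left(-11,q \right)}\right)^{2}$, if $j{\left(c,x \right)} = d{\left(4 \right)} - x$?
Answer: $13924$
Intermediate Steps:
$d{\left(n \right)} = \frac{n}{4}$ ($d{\left(n \right)} = n \frac{1}{4} = \frac{n}{4}$)
$j{\left(c,x \right)} = 1 - x$ ($j{\left(c,x \right)} = \frac{1}{4} \cdot 4 - x = 1 - x$)
$\left(-125 + j{\left(-11,q \right)}\right)^{2} = \left(-125 + \left(1 - -6\right)\right)^{2} = \left(-125 + \left(1 + 6\right)\right)^{2} = \left(-125 + 7\right)^{2} = \left(-118\right)^{2} = 13924$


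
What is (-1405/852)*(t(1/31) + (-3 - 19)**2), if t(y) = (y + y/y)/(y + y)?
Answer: -175625/213 ≈ -824.53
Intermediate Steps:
t(y) = (1 + y)/(2*y) (t(y) = (y + 1)/((2*y)) = (1 + y)*(1/(2*y)) = (1 + y)/(2*y))
(-1405/852)*(t(1/31) + (-3 - 19)**2) = (-1405/852)*((1 + 1/31)/(2*(1/31)) + (-3 - 19)**2) = (-1405*1/852)*((1 + 1/31)/(2*(1/31)) + (-22)**2) = -1405*((1/2)*31*(32/31) + 484)/852 = -1405*(16 + 484)/852 = -1405/852*500 = -175625/213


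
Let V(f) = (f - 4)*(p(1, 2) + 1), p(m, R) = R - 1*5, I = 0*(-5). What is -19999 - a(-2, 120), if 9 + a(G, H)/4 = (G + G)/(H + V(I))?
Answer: -159703/8 ≈ -19963.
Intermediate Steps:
I = 0
p(m, R) = -5 + R (p(m, R) = R - 5 = -5 + R)
V(f) = 8 - 2*f (V(f) = (f - 4)*((-5 + 2) + 1) = (-4 + f)*(-3 + 1) = (-4 + f)*(-2) = 8 - 2*f)
a(G, H) = -36 + 8*G/(8 + H) (a(G, H) = -36 + 4*((G + G)/(H + (8 - 2*0))) = -36 + 4*((2*G)/(H + (8 + 0))) = -36 + 4*((2*G)/(H + 8)) = -36 + 4*((2*G)/(8 + H)) = -36 + 4*(2*G/(8 + H)) = -36 + 8*G/(8 + H))
-19999 - a(-2, 120) = -19999 - 4*(-72 - 9*120 + 2*(-2))/(8 + 120) = -19999 - 4*(-72 - 1080 - 4)/128 = -19999 - 4*(-1156)/128 = -19999 - 1*(-289/8) = -19999 + 289/8 = -159703/8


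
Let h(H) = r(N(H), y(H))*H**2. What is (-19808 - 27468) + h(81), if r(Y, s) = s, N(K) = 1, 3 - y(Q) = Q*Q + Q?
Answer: -43605755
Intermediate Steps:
y(Q) = 3 - Q - Q**2 (y(Q) = 3 - (Q*Q + Q) = 3 - (Q**2 + Q) = 3 - (Q + Q**2) = 3 + (-Q - Q**2) = 3 - Q - Q**2)
h(H) = H**2*(3 - H - H**2) (h(H) = (3 - H - H**2)*H**2 = H**2*(3 - H - H**2))
(-19808 - 27468) + h(81) = (-19808 - 27468) + 81**2*(3 - 1*81 - 1*81**2) = -47276 + 6561*(3 - 81 - 1*6561) = -47276 + 6561*(3 - 81 - 6561) = -47276 + 6561*(-6639) = -47276 - 43558479 = -43605755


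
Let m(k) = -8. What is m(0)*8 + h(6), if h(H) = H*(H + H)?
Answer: 8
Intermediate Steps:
h(H) = 2*H² (h(H) = H*(2*H) = 2*H²)
m(0)*8 + h(6) = -8*8 + 2*6² = -64 + 2*36 = -64 + 72 = 8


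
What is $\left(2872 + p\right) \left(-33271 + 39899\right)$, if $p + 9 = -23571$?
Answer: $-137252624$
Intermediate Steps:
$p = -23580$ ($p = -9 - 23571 = -23580$)
$\left(2872 + p\right) \left(-33271 + 39899\right) = \left(2872 - 23580\right) \left(-33271 + 39899\right) = \left(-20708\right) 6628 = -137252624$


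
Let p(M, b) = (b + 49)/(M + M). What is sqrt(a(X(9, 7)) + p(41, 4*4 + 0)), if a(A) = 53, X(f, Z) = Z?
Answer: sqrt(361702)/82 ≈ 7.3344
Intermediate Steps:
p(M, b) = (49 + b)/(2*M) (p(M, b) = (49 + b)/((2*M)) = (49 + b)*(1/(2*M)) = (49 + b)/(2*M))
sqrt(a(X(9, 7)) + p(41, 4*4 + 0)) = sqrt(53 + (1/2)*(49 + (4*4 + 0))/41) = sqrt(53 + (1/2)*(1/41)*(49 + (16 + 0))) = sqrt(53 + (1/2)*(1/41)*(49 + 16)) = sqrt(53 + (1/2)*(1/41)*65) = sqrt(53 + 65/82) = sqrt(4411/82) = sqrt(361702)/82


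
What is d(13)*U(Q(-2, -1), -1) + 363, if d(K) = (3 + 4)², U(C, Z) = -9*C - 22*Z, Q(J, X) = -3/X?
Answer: 118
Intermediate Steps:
U(C, Z) = -22*Z - 9*C
d(K) = 49 (d(K) = 7² = 49)
d(13)*U(Q(-2, -1), -1) + 363 = 49*(-22*(-1) - (-27)/(-1)) + 363 = 49*(22 - (-27)*(-1)) + 363 = 49*(22 - 9*3) + 363 = 49*(22 - 27) + 363 = 49*(-5) + 363 = -245 + 363 = 118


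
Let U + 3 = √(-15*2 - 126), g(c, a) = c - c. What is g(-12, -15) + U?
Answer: -3 + 2*I*√39 ≈ -3.0 + 12.49*I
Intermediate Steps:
g(c, a) = 0
U = -3 + 2*I*√39 (U = -3 + √(-15*2 - 126) = -3 + √(-30 - 126) = -3 + √(-156) = -3 + 2*I*√39 ≈ -3.0 + 12.49*I)
g(-12, -15) + U = 0 + (-3 + 2*I*√39) = -3 + 2*I*√39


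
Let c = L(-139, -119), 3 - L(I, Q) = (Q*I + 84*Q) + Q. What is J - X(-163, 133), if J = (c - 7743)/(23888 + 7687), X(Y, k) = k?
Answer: -1404547/10525 ≈ -133.45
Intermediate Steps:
L(I, Q) = 3 - 85*Q - I*Q (L(I, Q) = 3 - ((Q*I + 84*Q) + Q) = 3 - ((I*Q + 84*Q) + Q) = 3 - ((84*Q + I*Q) + Q) = 3 - (85*Q + I*Q) = 3 + (-85*Q - I*Q) = 3 - 85*Q - I*Q)
c = -6423 (c = 3 - 85*(-119) - 1*(-139)*(-119) = 3 + 10115 - 16541 = -6423)
J = -4722/10525 (J = (-6423 - 7743)/(23888 + 7687) = -14166/31575 = -14166*1/31575 = -4722/10525 ≈ -0.44865)
J - X(-163, 133) = -4722/10525 - 1*133 = -4722/10525 - 133 = -1404547/10525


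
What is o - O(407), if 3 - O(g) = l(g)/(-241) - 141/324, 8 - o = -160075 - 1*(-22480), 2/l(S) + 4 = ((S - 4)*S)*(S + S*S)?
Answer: 24386635930466079035/177229019316204 ≈ 1.3760e+5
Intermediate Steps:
l(S) = 2/(-4 + S*(-4 + S)*(S + S²)) (l(S) = 2/(-4 + ((S - 4)*S)*(S + S*S)) = 2/(-4 + ((-4 + S)*S)*(S + S²)) = 2/(-4 + (S*(-4 + S))*(S + S²)) = 2/(-4 + S*(-4 + S)*(S + S²)))
o = 137603 (o = 8 - (-160075 - 1*(-22480)) = 8 - (-160075 + 22480) = 8 - 1*(-137595) = 8 + 137595 = 137603)
O(g) = 371/108 + 2/(241*(-4 + g⁴ - 4*g² - 3*g³)) (O(g) = 3 - ((2/(-4 + g⁴ - 4*g² - 3*g³))/(-241) - 141/324) = 3 - ((2/(-4 + g⁴ - 4*g² - 3*g³))*(-1/241) - 141*1/324) = 3 - (-2/(241*(-4 + g⁴ - 4*g² - 3*g³)) - 47/108) = 3 - (-47/108 - 2/(241*(-4 + g⁴ - 4*g² - 3*g³))) = 3 + (47/108 + 2/(241*(-4 + g⁴ - 4*g² - 3*g³))) = 371/108 + 2/(241*(-4 + g⁴ - 4*g² - 3*g³)))
o - O(407) = 137603 - (357428 - 89411*407⁴ + 268233*407³ + 357644*407²)/(26028*(4 - 1*407⁴ + 3*407³ + 4*407²)) = 137603 - (357428 - 89411*27439591201 + 268233*67419143 + 357644*165649)/(26028*(4 - 1*27439591201 + 3*67419143 + 4*165649)) = 137603 - (357428 - 2453401288872611 + 18084038984319 + 59243370956)/(26028*(4 - 27439591201 + 202257429 + 662596)) = 137603 - (-2435258006159908)/(26028*(-27236671172)) = 137603 - (-1)*(-2435258006159908)/(26028*27236671172) = 137603 - 1*608814501539977/177229019316204 = 137603 - 608814501539977/177229019316204 = 24386635930466079035/177229019316204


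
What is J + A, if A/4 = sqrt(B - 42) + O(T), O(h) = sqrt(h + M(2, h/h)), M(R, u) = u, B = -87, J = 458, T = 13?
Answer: 458 + 4*sqrt(14) + 4*I*sqrt(129) ≈ 472.97 + 45.431*I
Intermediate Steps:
O(h) = sqrt(1 + h) (O(h) = sqrt(h + h/h) = sqrt(h + 1) = sqrt(1 + h))
A = 4*sqrt(14) + 4*I*sqrt(129) (A = 4*(sqrt(-87 - 42) + sqrt(1 + 13)) = 4*(sqrt(-129) + sqrt(14)) = 4*(I*sqrt(129) + sqrt(14)) = 4*(sqrt(14) + I*sqrt(129)) = 4*sqrt(14) + 4*I*sqrt(129) ≈ 14.967 + 45.431*I)
J + A = 458 + (4*sqrt(14) + 4*I*sqrt(129)) = 458 + 4*sqrt(14) + 4*I*sqrt(129)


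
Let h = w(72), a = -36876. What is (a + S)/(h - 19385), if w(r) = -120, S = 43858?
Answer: -6982/19505 ≈ -0.35796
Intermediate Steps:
h = -120
(a + S)/(h - 19385) = (-36876 + 43858)/(-120 - 19385) = 6982/(-19505) = 6982*(-1/19505) = -6982/19505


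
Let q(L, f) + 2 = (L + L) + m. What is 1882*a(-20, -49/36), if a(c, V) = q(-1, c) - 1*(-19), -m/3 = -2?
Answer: 39522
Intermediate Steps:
m = 6 (m = -3*(-2) = 6)
q(L, f) = 4 + 2*L (q(L, f) = -2 + ((L + L) + 6) = -2 + (2*L + 6) = -2 + (6 + 2*L) = 4 + 2*L)
a(c, V) = 21 (a(c, V) = (4 + 2*(-1)) - 1*(-19) = (4 - 2) + 19 = 2 + 19 = 21)
1882*a(-20, -49/36) = 1882*21 = 39522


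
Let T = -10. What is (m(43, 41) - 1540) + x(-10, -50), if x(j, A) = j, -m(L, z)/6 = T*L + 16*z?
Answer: -2906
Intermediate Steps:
m(L, z) = -96*z + 60*L (m(L, z) = -6*(-10*L + 16*z) = -96*z + 60*L)
(m(43, 41) - 1540) + x(-10, -50) = ((-96*41 + 60*43) - 1540) - 10 = ((-3936 + 2580) - 1540) - 10 = (-1356 - 1540) - 10 = -2896 - 10 = -2906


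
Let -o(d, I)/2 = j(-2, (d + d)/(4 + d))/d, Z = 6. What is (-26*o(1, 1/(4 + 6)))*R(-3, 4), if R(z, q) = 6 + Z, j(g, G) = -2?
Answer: -1248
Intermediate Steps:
o(d, I) = 4/d (o(d, I) = -(-4)/d = 4/d)
R(z, q) = 12 (R(z, q) = 6 + 6 = 12)
(-26*o(1, 1/(4 + 6)))*R(-3, 4) = -104/1*12 = -104*12 = -1248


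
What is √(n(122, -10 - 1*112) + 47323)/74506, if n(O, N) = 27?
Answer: 5*√1894/74506 ≈ 0.0029206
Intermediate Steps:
√(n(122, -10 - 1*112) + 47323)/74506 = √(27 + 47323)/74506 = √47350*(1/74506) = (5*√1894)*(1/74506) = 5*√1894/74506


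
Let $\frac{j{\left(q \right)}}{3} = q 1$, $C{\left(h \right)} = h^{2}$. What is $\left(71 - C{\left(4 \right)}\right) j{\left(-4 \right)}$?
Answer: $-660$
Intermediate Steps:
$j{\left(q \right)} = 3 q$ ($j{\left(q \right)} = 3 q 1 = 3 q$)
$\left(71 - C{\left(4 \right)}\right) j{\left(-4 \right)} = \left(71 - 4^{2}\right) 3 \left(-4\right) = \left(71 - 16\right) \left(-12\right) = 55 \left(-12\right) = -660$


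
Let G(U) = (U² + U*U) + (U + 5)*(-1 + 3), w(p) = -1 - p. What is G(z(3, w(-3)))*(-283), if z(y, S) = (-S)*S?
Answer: -9622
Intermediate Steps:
z(y, S) = -S²
G(U) = 10 + 2*U + 2*U² (G(U) = (U² + U²) + (5 + U)*2 = 2*U² + (10 + 2*U) = 10 + 2*U + 2*U²)
G(z(3, w(-3)))*(-283) = (10 + 2*(-(-1 - 1*(-3))²) + 2*(-(-1 - 1*(-3))²)²)*(-283) = (10 + 2*(-(-1 + 3)²) + 2*(-(-1 + 3)²)²)*(-283) = (10 + 2*(-1*2²) + 2*(-1*2²)²)*(-283) = (10 + 2*(-1*4) + 2*(-1*4)²)*(-283) = (10 + 2*(-4) + 2*(-4)²)*(-283) = (10 - 8 + 2*16)*(-283) = (10 - 8 + 32)*(-283) = 34*(-283) = -9622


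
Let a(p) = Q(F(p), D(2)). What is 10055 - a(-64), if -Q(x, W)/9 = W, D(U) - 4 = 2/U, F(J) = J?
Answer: 10100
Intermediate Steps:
D(U) = 4 + 2/U
Q(x, W) = -9*W
a(p) = -45 (a(p) = -9*(4 + 2/2) = -9*(4 + 2*(½)) = -9*(4 + 1) = -9*5 = -45)
10055 - a(-64) = 10055 - 1*(-45) = 10055 + 45 = 10100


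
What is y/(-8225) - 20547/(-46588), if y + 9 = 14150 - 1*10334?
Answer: -177903/8152900 ≈ -0.021821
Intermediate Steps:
y = 3807 (y = -9 + (14150 - 1*10334) = -9 + (14150 - 10334) = -9 + 3816 = 3807)
y/(-8225) - 20547/(-46588) = 3807/(-8225) - 20547/(-46588) = 3807*(-1/8225) - 20547*(-1/46588) = -81/175 + 20547/46588 = -177903/8152900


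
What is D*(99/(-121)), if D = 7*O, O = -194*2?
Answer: 24444/11 ≈ 2222.2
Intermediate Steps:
O = -388
D = -2716 (D = 7*(-388) = -2716)
D*(99/(-121)) = -268884/(-121) = -268884*(-1)/121 = -2716*(-9/11) = 24444/11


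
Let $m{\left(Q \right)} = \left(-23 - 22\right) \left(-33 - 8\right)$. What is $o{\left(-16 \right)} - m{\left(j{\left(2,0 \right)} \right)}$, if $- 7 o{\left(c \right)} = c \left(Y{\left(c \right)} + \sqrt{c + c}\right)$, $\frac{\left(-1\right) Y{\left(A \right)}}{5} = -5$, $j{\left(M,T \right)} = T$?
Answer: $- \frac{12515}{7} + \frac{64 i \sqrt{2}}{7} \approx -1787.9 + 12.93 i$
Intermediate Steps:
$Y{\left(A \right)} = 25$ ($Y{\left(A \right)} = \left(-5\right) \left(-5\right) = 25$)
$m{\left(Q \right)} = 1845$ ($m{\left(Q \right)} = \left(-45\right) \left(-41\right) = 1845$)
$o{\left(c \right)} = - \frac{c \left(25 + \sqrt{2} \sqrt{c}\right)}{7}$ ($o{\left(c \right)} = - \frac{c \left(25 + \sqrt{c + c}\right)}{7} = - \frac{c \left(25 + \sqrt{2 c}\right)}{7} = - \frac{c \left(25 + \sqrt{2} \sqrt{c}\right)}{7}$)
$o{\left(-16 \right)} - m{\left(j{\left(2,0 \right)} \right)} = \left(\left(- \frac{25}{7}\right) \left(-16\right) - \frac{\sqrt{2} \left(-16\right)^{\frac{3}{2}}}{7}\right) - 1845 = \left(\frac{400}{7} - \frac{\sqrt{2} \left(- 64 i\right)}{7}\right) - 1845 = \left(\frac{400}{7} + \frac{64 i \sqrt{2}}{7}\right) - 1845 = - \frac{12515}{7} + \frac{64 i \sqrt{2}}{7}$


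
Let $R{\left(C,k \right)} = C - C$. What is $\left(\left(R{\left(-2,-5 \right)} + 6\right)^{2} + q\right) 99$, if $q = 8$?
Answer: $4356$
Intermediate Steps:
$R{\left(C,k \right)} = 0$
$\left(\left(R{\left(-2,-5 \right)} + 6\right)^{2} + q\right) 99 = \left(\left(0 + 6\right)^{2} + 8\right) 99 = \left(6^{2} + 8\right) 99 = \left(36 + 8\right) 99 = 44 \cdot 99 = 4356$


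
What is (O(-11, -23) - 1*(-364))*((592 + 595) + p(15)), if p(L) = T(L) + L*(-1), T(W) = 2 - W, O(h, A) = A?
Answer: 395219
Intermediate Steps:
p(L) = 2 - 2*L (p(L) = (2 - L) + L*(-1) = (2 - L) - L = 2 - 2*L)
(O(-11, -23) - 1*(-364))*((592 + 595) + p(15)) = (-23 - 1*(-364))*((592 + 595) + (2 - 2*15)) = (-23 + 364)*(1187 + (2 - 30)) = 341*(1187 - 28) = 341*1159 = 395219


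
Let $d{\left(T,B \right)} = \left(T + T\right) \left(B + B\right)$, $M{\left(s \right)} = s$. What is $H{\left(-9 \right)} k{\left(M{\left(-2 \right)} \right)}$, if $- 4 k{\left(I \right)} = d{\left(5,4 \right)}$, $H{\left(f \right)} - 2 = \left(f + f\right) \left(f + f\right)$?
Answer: $-6520$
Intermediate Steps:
$H{\left(f \right)} = 2 + 4 f^{2}$ ($H{\left(f \right)} = 2 + \left(f + f\right) \left(f + f\right) = 2 + 2 f 2 f = 2 + 4 f^{2}$)
$d{\left(T,B \right)} = 4 B T$ ($d{\left(T,B \right)} = 2 T 2 B = 4 B T$)
$k{\left(I \right)} = -20$ ($k{\left(I \right)} = - \frac{4 \cdot 4 \cdot 5}{4} = \left(- \frac{1}{4}\right) 80 = -20$)
$H{\left(-9 \right)} k{\left(M{\left(-2 \right)} \right)} = \left(2 + 4 \left(-9\right)^{2}\right) \left(-20\right) = \left(2 + 4 \cdot 81\right) \left(-20\right) = \left(2 + 324\right) \left(-20\right) = 326 \left(-20\right) = -6520$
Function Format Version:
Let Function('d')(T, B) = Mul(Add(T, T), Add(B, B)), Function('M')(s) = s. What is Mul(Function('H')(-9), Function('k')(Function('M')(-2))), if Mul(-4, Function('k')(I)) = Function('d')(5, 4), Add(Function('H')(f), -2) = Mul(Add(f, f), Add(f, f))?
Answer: -6520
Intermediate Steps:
Function('H')(f) = Add(2, Mul(4, Pow(f, 2))) (Function('H')(f) = Add(2, Mul(Add(f, f), Add(f, f))) = Add(2, Mul(Mul(2, f), Mul(2, f))) = Add(2, Mul(4, Pow(f, 2))))
Function('d')(T, B) = Mul(4, B, T) (Function('d')(T, B) = Mul(Mul(2, T), Mul(2, B)) = Mul(4, B, T))
Function('k')(I) = -20 (Function('k')(I) = Mul(Rational(-1, 4), Mul(4, 4, 5)) = Mul(Rational(-1, 4), 80) = -20)
Mul(Function('H')(-9), Function('k')(Function('M')(-2))) = Mul(Add(2, Mul(4, Pow(-9, 2))), -20) = Mul(Add(2, Mul(4, 81)), -20) = Mul(Add(2, 324), -20) = Mul(326, -20) = -6520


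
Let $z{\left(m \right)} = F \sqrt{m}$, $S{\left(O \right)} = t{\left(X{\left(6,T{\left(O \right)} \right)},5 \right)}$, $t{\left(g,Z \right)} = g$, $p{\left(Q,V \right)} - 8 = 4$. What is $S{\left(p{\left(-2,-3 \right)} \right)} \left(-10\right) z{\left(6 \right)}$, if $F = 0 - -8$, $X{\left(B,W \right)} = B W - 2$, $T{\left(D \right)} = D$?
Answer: $- 5600 \sqrt{6} \approx -13717.0$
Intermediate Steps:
$X{\left(B,W \right)} = -2 + B W$
$p{\left(Q,V \right)} = 12$ ($p{\left(Q,V \right)} = 8 + 4 = 12$)
$F = 8$ ($F = 0 + 8 = 8$)
$S{\left(O \right)} = -2 + 6 O$
$z{\left(m \right)} = 8 \sqrt{m}$
$S{\left(p{\left(-2,-3 \right)} \right)} \left(-10\right) z{\left(6 \right)} = \left(-2 + 6 \cdot 12\right) \left(-10\right) 8 \sqrt{6} = \left(-2 + 72\right) \left(-10\right) 8 \sqrt{6} = 70 \left(-10\right) 8 \sqrt{6} = - 700 \cdot 8 \sqrt{6} = - 5600 \sqrt{6}$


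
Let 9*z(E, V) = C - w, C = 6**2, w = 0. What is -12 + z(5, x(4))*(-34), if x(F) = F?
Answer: -148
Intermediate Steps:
C = 36
z(E, V) = 4 (z(E, V) = (36 - 1*0)/9 = (36 + 0)/9 = (1/9)*36 = 4)
-12 + z(5, x(4))*(-34) = -12 + 4*(-34) = -12 - 136 = -148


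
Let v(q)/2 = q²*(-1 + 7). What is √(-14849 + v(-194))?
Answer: √436783 ≈ 660.90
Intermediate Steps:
v(q) = 12*q² (v(q) = 2*(q²*(-1 + 7)) = 2*(q²*6) = 2*(6*q²) = 12*q²)
√(-14849 + v(-194)) = √(-14849 + 12*(-194)²) = √(-14849 + 12*37636) = √(-14849 + 451632) = √436783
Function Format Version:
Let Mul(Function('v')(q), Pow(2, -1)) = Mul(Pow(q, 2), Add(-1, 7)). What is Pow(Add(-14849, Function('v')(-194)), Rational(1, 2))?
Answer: Pow(436783, Rational(1, 2)) ≈ 660.90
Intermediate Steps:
Function('v')(q) = Mul(12, Pow(q, 2)) (Function('v')(q) = Mul(2, Mul(Pow(q, 2), Add(-1, 7))) = Mul(2, Mul(Pow(q, 2), 6)) = Mul(2, Mul(6, Pow(q, 2))) = Mul(12, Pow(q, 2)))
Pow(Add(-14849, Function('v')(-194)), Rational(1, 2)) = Pow(Add(-14849, Mul(12, Pow(-194, 2))), Rational(1, 2)) = Pow(Add(-14849, Mul(12, 37636)), Rational(1, 2)) = Pow(Add(-14849, 451632), Rational(1, 2)) = Pow(436783, Rational(1, 2))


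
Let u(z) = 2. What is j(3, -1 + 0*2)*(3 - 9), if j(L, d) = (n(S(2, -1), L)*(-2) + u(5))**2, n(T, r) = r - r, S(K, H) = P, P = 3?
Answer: -24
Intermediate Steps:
S(K, H) = 3
n(T, r) = 0
j(L, d) = 4 (j(L, d) = (0*(-2) + 2)**2 = (0 + 2)**2 = 2**2 = 4)
j(3, -1 + 0*2)*(3 - 9) = 4*(3 - 9) = 4*(-6) = -24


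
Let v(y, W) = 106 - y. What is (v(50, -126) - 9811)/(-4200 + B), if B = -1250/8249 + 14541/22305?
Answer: 598286977825/257560833847 ≈ 2.3229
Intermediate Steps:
B = 30689153/61331315 (B = -1250*1/8249 + 14541*(1/22305) = -1250/8249 + 4847/7435 = 30689153/61331315 ≈ 0.50038)
(v(50, -126) - 9811)/(-4200 + B) = ((106 - 1*50) - 9811)/(-4200 + 30689153/61331315) = ((106 - 50) - 9811)/(-257560833847/61331315) = (56 - 9811)*(-61331315/257560833847) = -9755*(-61331315/257560833847) = 598286977825/257560833847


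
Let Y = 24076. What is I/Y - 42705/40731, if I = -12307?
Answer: -509813999/326879852 ≈ -1.5596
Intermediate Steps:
I/Y - 42705/40731 = -12307/24076 - 42705/40731 = -12307*1/24076 - 42705*1/40731 = -12307/24076 - 14235/13577 = -509813999/326879852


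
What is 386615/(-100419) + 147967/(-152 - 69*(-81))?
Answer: 12756672418/545978103 ≈ 23.365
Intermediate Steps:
386615/(-100419) + 147967/(-152 - 69*(-81)) = 386615*(-1/100419) + 147967/(-152 + 5589) = -386615/100419 + 147967/5437 = 12756672418/545978103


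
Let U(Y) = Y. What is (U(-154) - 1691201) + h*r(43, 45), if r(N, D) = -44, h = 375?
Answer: -1707855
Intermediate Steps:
(U(-154) - 1691201) + h*r(43, 45) = (-154 - 1691201) + 375*(-44) = -1691355 - 16500 = -1707855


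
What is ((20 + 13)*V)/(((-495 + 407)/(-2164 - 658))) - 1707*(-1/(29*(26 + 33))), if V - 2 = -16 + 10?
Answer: -7240956/1711 ≈ -4232.0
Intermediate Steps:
V = -4 (V = 2 + (-16 + 10) = 2 - 6 = -4)
((20 + 13)*V)/(((-495 + 407)/(-2164 - 658))) - 1707*(-1/(29*(26 + 33))) = ((20 + 13)*(-4))/(((-495 + 407)/(-2164 - 658))) - 1707*(-1/(29*(26 + 33))) = (33*(-4))/((-88/(-2822))) - 1707/((-29*59)) = -132/((-88*(-1/2822))) - 1707/(-1711) = -132/44/1411 - 1707*(-1/1711) = -132*1411/44 + 1707/1711 = -4233 + 1707/1711 = -7240956/1711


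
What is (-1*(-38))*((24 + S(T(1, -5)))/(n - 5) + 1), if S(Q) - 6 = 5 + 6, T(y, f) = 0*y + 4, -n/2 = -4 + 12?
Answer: -760/21 ≈ -36.190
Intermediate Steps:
n = -16 (n = -2*(-4 + 12) = -2*8 = -16)
T(y, f) = 4 (T(y, f) = 0 + 4 = 4)
S(Q) = 17 (S(Q) = 6 + (5 + 6) = 6 + 11 = 17)
(-1*(-38))*((24 + S(T(1, -5)))/(n - 5) + 1) = (-1*(-38))*((24 + 17)/(-16 - 5) + 1) = 38*(41/(-21) + 1) = 38*(41*(-1/21) + 1) = 38*(-41/21 + 1) = 38*(-20/21) = -760/21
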